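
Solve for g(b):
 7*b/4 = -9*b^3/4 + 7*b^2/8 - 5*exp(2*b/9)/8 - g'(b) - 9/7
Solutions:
 g(b) = C1 - 9*b^4/16 + 7*b^3/24 - 7*b^2/8 - 9*b/7 - 45*exp(2*b/9)/16


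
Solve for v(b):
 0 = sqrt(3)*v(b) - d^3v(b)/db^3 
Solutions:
 v(b) = C3*exp(3^(1/6)*b) + (C1*sin(3^(2/3)*b/2) + C2*cos(3^(2/3)*b/2))*exp(-3^(1/6)*b/2)


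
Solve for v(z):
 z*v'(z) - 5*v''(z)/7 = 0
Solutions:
 v(z) = C1 + C2*erfi(sqrt(70)*z/10)


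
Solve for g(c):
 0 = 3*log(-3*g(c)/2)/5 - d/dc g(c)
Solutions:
 -5*Integral(1/(log(-_y) - log(2) + log(3)), (_y, g(c)))/3 = C1 - c


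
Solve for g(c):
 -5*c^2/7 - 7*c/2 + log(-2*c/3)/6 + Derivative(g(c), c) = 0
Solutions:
 g(c) = C1 + 5*c^3/21 + 7*c^2/4 - c*log(-c)/6 + c*(-log(2) + 1 + log(3))/6


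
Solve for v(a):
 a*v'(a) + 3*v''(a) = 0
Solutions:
 v(a) = C1 + C2*erf(sqrt(6)*a/6)


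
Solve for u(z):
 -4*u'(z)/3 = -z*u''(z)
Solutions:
 u(z) = C1 + C2*z^(7/3)


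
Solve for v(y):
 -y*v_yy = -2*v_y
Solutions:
 v(y) = C1 + C2*y^3


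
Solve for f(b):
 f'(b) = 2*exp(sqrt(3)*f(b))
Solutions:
 f(b) = sqrt(3)*(2*log(-1/(C1 + 2*b)) - log(3))/6


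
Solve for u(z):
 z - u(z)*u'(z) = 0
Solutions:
 u(z) = -sqrt(C1 + z^2)
 u(z) = sqrt(C1 + z^2)


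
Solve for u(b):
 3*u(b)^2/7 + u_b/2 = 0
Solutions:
 u(b) = 7/(C1 + 6*b)


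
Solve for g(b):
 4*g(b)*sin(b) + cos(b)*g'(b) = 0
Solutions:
 g(b) = C1*cos(b)^4


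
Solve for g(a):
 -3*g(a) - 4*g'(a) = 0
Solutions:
 g(a) = C1*exp(-3*a/4)


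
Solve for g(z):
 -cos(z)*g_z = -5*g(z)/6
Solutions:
 g(z) = C1*(sin(z) + 1)^(5/12)/(sin(z) - 1)^(5/12)


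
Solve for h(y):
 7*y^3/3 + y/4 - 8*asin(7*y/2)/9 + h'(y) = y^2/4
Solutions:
 h(y) = C1 - 7*y^4/12 + y^3/12 - y^2/8 + 8*y*asin(7*y/2)/9 + 8*sqrt(4 - 49*y^2)/63


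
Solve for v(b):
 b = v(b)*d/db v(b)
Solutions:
 v(b) = -sqrt(C1 + b^2)
 v(b) = sqrt(C1 + b^2)


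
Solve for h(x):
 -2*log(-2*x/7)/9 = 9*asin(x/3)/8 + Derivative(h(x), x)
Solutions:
 h(x) = C1 - 2*x*log(-x)/9 - 9*x*asin(x/3)/8 - 2*x*log(2)/9 + 2*x/9 + 2*x*log(7)/9 - 9*sqrt(9 - x^2)/8


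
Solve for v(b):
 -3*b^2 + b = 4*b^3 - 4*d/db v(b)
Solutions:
 v(b) = C1 + b^4/4 + b^3/4 - b^2/8


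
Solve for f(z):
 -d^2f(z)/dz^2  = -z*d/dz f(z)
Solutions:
 f(z) = C1 + C2*erfi(sqrt(2)*z/2)


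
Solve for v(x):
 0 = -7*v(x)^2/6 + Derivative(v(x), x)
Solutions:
 v(x) = -6/(C1 + 7*x)


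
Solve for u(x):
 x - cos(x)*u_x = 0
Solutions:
 u(x) = C1 + Integral(x/cos(x), x)


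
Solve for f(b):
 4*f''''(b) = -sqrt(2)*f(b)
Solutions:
 f(b) = (C1*sin(2^(1/8)*b/2) + C2*cos(2^(1/8)*b/2))*exp(-2^(1/8)*b/2) + (C3*sin(2^(1/8)*b/2) + C4*cos(2^(1/8)*b/2))*exp(2^(1/8)*b/2)


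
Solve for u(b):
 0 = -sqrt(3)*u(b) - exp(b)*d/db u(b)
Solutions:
 u(b) = C1*exp(sqrt(3)*exp(-b))


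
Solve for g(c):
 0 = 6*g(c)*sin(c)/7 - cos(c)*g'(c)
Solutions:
 g(c) = C1/cos(c)^(6/7)


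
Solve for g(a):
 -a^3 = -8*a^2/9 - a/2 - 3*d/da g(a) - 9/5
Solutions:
 g(a) = C1 + a^4/12 - 8*a^3/81 - a^2/12 - 3*a/5


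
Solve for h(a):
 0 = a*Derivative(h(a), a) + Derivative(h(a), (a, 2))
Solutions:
 h(a) = C1 + C2*erf(sqrt(2)*a/2)


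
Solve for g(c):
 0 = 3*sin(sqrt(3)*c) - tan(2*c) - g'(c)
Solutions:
 g(c) = C1 + log(cos(2*c))/2 - sqrt(3)*cos(sqrt(3)*c)


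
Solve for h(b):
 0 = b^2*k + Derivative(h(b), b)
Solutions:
 h(b) = C1 - b^3*k/3


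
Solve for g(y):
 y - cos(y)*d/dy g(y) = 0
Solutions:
 g(y) = C1 + Integral(y/cos(y), y)


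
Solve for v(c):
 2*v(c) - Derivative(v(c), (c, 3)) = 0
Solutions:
 v(c) = C3*exp(2^(1/3)*c) + (C1*sin(2^(1/3)*sqrt(3)*c/2) + C2*cos(2^(1/3)*sqrt(3)*c/2))*exp(-2^(1/3)*c/2)


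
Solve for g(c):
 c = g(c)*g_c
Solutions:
 g(c) = -sqrt(C1 + c^2)
 g(c) = sqrt(C1 + c^2)


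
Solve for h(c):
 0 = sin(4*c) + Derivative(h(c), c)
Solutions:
 h(c) = C1 + cos(4*c)/4


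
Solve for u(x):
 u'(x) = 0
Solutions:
 u(x) = C1


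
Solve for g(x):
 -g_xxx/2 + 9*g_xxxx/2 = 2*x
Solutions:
 g(x) = C1 + C2*x + C3*x^2 + C4*exp(x/9) - x^4/6 - 6*x^3


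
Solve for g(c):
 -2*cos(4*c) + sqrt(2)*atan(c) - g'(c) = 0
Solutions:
 g(c) = C1 + sqrt(2)*(c*atan(c) - log(c^2 + 1)/2) - sin(4*c)/2


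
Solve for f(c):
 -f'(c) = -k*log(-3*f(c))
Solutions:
 Integral(1/(log(-_y) + log(3)), (_y, f(c))) = C1 + c*k


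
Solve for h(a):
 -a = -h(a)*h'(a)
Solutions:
 h(a) = -sqrt(C1 + a^2)
 h(a) = sqrt(C1 + a^2)


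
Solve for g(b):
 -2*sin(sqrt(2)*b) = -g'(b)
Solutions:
 g(b) = C1 - sqrt(2)*cos(sqrt(2)*b)


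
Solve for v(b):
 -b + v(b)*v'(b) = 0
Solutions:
 v(b) = -sqrt(C1 + b^2)
 v(b) = sqrt(C1 + b^2)


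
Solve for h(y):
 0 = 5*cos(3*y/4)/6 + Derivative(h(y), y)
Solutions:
 h(y) = C1 - 10*sin(3*y/4)/9


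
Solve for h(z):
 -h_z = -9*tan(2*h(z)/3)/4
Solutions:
 h(z) = -3*asin(C1*exp(3*z/2))/2 + 3*pi/2
 h(z) = 3*asin(C1*exp(3*z/2))/2


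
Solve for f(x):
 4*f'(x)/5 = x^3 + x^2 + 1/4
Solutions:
 f(x) = C1 + 5*x^4/16 + 5*x^3/12 + 5*x/16


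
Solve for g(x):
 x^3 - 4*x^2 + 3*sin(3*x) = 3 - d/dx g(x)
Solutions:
 g(x) = C1 - x^4/4 + 4*x^3/3 + 3*x + cos(3*x)


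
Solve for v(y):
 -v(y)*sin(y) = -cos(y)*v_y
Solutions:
 v(y) = C1/cos(y)


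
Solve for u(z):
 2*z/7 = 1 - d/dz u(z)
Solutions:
 u(z) = C1 - z^2/7 + z


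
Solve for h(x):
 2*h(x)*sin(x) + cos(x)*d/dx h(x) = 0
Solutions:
 h(x) = C1*cos(x)^2


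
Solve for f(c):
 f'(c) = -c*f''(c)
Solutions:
 f(c) = C1 + C2*log(c)


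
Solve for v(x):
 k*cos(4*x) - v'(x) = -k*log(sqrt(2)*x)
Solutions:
 v(x) = C1 + k*(2*x*log(x) - 2*x + x*log(2) + sin(4*x)/2)/2


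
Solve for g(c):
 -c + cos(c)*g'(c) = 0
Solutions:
 g(c) = C1 + Integral(c/cos(c), c)


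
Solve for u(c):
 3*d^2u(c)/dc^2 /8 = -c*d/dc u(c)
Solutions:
 u(c) = C1 + C2*erf(2*sqrt(3)*c/3)


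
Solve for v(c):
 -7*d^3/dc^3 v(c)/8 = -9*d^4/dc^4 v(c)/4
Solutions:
 v(c) = C1 + C2*c + C3*c^2 + C4*exp(7*c/18)


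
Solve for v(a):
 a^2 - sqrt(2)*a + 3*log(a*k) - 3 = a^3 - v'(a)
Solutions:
 v(a) = C1 + a^4/4 - a^3/3 + sqrt(2)*a^2/2 - 3*a*log(a*k) + 6*a


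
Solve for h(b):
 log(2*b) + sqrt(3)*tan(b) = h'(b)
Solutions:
 h(b) = C1 + b*log(b) - b + b*log(2) - sqrt(3)*log(cos(b))


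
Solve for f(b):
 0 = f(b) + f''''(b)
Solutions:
 f(b) = (C1*sin(sqrt(2)*b/2) + C2*cos(sqrt(2)*b/2))*exp(-sqrt(2)*b/2) + (C3*sin(sqrt(2)*b/2) + C4*cos(sqrt(2)*b/2))*exp(sqrt(2)*b/2)


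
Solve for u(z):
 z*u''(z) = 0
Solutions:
 u(z) = C1 + C2*z


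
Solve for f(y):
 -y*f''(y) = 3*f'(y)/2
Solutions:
 f(y) = C1 + C2/sqrt(y)


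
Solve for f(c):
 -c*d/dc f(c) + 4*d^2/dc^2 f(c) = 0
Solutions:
 f(c) = C1 + C2*erfi(sqrt(2)*c/4)


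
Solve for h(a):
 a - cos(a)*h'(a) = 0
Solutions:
 h(a) = C1 + Integral(a/cos(a), a)


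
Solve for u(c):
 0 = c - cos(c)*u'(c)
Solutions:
 u(c) = C1 + Integral(c/cos(c), c)


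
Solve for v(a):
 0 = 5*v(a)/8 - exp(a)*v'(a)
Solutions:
 v(a) = C1*exp(-5*exp(-a)/8)


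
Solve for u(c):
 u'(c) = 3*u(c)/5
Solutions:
 u(c) = C1*exp(3*c/5)


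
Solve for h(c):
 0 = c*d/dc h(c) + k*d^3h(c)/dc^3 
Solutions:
 h(c) = C1 + Integral(C2*airyai(c*(-1/k)^(1/3)) + C3*airybi(c*(-1/k)^(1/3)), c)


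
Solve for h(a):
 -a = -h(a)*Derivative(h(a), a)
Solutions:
 h(a) = -sqrt(C1 + a^2)
 h(a) = sqrt(C1 + a^2)


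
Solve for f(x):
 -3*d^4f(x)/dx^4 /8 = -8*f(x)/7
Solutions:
 f(x) = C1*exp(-2*sqrt(2)*21^(3/4)*x/21) + C2*exp(2*sqrt(2)*21^(3/4)*x/21) + C3*sin(2*sqrt(2)*21^(3/4)*x/21) + C4*cos(2*sqrt(2)*21^(3/4)*x/21)


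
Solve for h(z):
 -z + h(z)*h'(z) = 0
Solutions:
 h(z) = -sqrt(C1 + z^2)
 h(z) = sqrt(C1 + z^2)


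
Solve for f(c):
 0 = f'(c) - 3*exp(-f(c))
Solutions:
 f(c) = log(C1 + 3*c)


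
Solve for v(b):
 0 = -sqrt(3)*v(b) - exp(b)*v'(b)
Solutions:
 v(b) = C1*exp(sqrt(3)*exp(-b))


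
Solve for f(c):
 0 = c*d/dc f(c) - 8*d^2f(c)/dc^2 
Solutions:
 f(c) = C1 + C2*erfi(c/4)


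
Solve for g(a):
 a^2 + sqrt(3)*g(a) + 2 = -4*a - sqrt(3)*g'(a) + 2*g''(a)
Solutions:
 g(a) = C1*exp(a*(sqrt(3) + sqrt(3 + 8*sqrt(3)))/4) + C2*exp(a*(-sqrt(3 + 8*sqrt(3)) + sqrt(3))/4) - sqrt(3)*a^2/3 - 2*sqrt(3)*a/3 - 4/3


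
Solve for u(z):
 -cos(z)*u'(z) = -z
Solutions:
 u(z) = C1 + Integral(z/cos(z), z)


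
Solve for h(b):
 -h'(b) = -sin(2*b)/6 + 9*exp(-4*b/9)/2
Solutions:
 h(b) = C1 - cos(2*b)/12 + 81*exp(-4*b/9)/8


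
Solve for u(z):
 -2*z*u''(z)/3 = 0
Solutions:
 u(z) = C1 + C2*z


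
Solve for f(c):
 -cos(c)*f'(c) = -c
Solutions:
 f(c) = C1 + Integral(c/cos(c), c)


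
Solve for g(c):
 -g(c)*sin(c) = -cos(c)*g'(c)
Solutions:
 g(c) = C1/cos(c)


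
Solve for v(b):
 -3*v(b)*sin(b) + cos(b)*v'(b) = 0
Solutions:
 v(b) = C1/cos(b)^3


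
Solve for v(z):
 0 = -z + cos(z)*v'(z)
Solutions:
 v(z) = C1 + Integral(z/cos(z), z)


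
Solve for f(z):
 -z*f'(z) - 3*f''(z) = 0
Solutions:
 f(z) = C1 + C2*erf(sqrt(6)*z/6)


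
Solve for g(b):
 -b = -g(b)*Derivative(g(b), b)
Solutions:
 g(b) = -sqrt(C1 + b^2)
 g(b) = sqrt(C1 + b^2)


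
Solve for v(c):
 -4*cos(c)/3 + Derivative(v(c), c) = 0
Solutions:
 v(c) = C1 + 4*sin(c)/3


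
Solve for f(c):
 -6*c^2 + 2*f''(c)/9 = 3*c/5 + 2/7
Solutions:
 f(c) = C1 + C2*c + 9*c^4/4 + 9*c^3/20 + 9*c^2/14


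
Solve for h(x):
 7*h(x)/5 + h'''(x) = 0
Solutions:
 h(x) = C3*exp(-5^(2/3)*7^(1/3)*x/5) + (C1*sin(sqrt(3)*5^(2/3)*7^(1/3)*x/10) + C2*cos(sqrt(3)*5^(2/3)*7^(1/3)*x/10))*exp(5^(2/3)*7^(1/3)*x/10)


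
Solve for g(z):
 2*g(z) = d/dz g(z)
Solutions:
 g(z) = C1*exp(2*z)


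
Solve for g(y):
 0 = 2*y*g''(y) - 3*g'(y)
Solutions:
 g(y) = C1 + C2*y^(5/2)


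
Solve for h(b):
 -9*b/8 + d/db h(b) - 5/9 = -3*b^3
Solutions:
 h(b) = C1 - 3*b^4/4 + 9*b^2/16 + 5*b/9


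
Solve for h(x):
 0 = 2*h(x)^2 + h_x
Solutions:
 h(x) = 1/(C1 + 2*x)


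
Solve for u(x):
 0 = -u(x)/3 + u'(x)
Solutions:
 u(x) = C1*exp(x/3)


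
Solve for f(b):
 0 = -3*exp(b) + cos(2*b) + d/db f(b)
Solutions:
 f(b) = C1 + 3*exp(b) - sin(2*b)/2


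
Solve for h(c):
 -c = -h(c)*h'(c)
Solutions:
 h(c) = -sqrt(C1 + c^2)
 h(c) = sqrt(C1 + c^2)


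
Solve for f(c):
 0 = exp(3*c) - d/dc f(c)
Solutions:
 f(c) = C1 + exp(3*c)/3


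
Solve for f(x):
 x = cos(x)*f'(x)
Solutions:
 f(x) = C1 + Integral(x/cos(x), x)


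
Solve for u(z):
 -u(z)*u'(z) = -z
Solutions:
 u(z) = -sqrt(C1 + z^2)
 u(z) = sqrt(C1 + z^2)


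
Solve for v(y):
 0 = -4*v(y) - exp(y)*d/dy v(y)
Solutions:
 v(y) = C1*exp(4*exp(-y))


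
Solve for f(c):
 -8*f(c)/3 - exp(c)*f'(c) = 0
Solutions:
 f(c) = C1*exp(8*exp(-c)/3)


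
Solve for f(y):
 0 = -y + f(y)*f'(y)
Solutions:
 f(y) = -sqrt(C1 + y^2)
 f(y) = sqrt(C1 + y^2)


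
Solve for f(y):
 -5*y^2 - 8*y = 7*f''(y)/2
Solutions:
 f(y) = C1 + C2*y - 5*y^4/42 - 8*y^3/21


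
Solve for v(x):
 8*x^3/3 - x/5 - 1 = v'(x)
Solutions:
 v(x) = C1 + 2*x^4/3 - x^2/10 - x


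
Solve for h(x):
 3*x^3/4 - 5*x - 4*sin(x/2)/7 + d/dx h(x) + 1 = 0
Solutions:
 h(x) = C1 - 3*x^4/16 + 5*x^2/2 - x - 8*cos(x/2)/7


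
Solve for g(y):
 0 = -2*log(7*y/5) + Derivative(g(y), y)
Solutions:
 g(y) = C1 + 2*y*log(y) - 2*y + y*log(49/25)


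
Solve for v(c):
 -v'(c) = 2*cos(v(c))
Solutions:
 v(c) = pi - asin((C1 + exp(4*c))/(C1 - exp(4*c)))
 v(c) = asin((C1 + exp(4*c))/(C1 - exp(4*c)))


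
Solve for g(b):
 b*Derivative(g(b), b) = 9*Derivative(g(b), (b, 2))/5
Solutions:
 g(b) = C1 + C2*erfi(sqrt(10)*b/6)


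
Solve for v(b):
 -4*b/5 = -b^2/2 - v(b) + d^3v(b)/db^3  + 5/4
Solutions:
 v(b) = C3*exp(b) - b^2/2 + 4*b/5 + (C1*sin(sqrt(3)*b/2) + C2*cos(sqrt(3)*b/2))*exp(-b/2) + 5/4


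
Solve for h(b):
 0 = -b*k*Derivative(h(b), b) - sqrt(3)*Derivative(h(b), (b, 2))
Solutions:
 h(b) = Piecewise((-sqrt(2)*3^(1/4)*sqrt(pi)*C1*erf(sqrt(2)*3^(3/4)*b*sqrt(k)/6)/(2*sqrt(k)) - C2, (k > 0) | (k < 0)), (-C1*b - C2, True))


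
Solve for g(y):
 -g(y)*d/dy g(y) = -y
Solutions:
 g(y) = -sqrt(C1 + y^2)
 g(y) = sqrt(C1 + y^2)


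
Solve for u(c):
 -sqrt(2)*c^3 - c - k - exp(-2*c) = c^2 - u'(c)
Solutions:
 u(c) = C1 + sqrt(2)*c^4/4 + c^3/3 + c^2/2 + c*k - exp(-2*c)/2


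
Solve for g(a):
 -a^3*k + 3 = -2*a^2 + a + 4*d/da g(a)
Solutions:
 g(a) = C1 - a^4*k/16 + a^3/6 - a^2/8 + 3*a/4


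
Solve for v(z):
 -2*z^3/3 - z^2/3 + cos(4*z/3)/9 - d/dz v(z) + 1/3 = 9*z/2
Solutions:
 v(z) = C1 - z^4/6 - z^3/9 - 9*z^2/4 + z/3 + sin(4*z/3)/12


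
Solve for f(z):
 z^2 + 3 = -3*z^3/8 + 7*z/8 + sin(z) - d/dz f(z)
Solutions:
 f(z) = C1 - 3*z^4/32 - z^3/3 + 7*z^2/16 - 3*z - cos(z)


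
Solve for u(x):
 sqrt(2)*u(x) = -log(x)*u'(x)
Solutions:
 u(x) = C1*exp(-sqrt(2)*li(x))


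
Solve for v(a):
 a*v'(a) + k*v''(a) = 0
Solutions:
 v(a) = C1 + C2*sqrt(k)*erf(sqrt(2)*a*sqrt(1/k)/2)


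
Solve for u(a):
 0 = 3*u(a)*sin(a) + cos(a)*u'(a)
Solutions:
 u(a) = C1*cos(a)^3


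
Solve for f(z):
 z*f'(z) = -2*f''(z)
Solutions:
 f(z) = C1 + C2*erf(z/2)


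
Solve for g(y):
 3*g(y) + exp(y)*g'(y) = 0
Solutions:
 g(y) = C1*exp(3*exp(-y))


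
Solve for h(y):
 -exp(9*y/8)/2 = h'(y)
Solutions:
 h(y) = C1 - 4*exp(9*y/8)/9


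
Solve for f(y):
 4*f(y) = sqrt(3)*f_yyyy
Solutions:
 f(y) = C1*exp(-sqrt(2)*3^(7/8)*y/3) + C2*exp(sqrt(2)*3^(7/8)*y/3) + C3*sin(sqrt(2)*3^(7/8)*y/3) + C4*cos(sqrt(2)*3^(7/8)*y/3)


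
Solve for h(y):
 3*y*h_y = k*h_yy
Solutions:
 h(y) = C1 + C2*erf(sqrt(6)*y*sqrt(-1/k)/2)/sqrt(-1/k)


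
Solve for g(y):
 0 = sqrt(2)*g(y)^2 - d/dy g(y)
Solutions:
 g(y) = -1/(C1 + sqrt(2)*y)


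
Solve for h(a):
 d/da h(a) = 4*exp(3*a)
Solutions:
 h(a) = C1 + 4*exp(3*a)/3


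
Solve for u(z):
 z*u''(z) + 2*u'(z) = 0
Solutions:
 u(z) = C1 + C2/z


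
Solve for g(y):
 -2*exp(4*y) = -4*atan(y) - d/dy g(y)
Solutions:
 g(y) = C1 - 4*y*atan(y) + exp(4*y)/2 + 2*log(y^2 + 1)


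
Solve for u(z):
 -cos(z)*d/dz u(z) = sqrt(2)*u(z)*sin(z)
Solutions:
 u(z) = C1*cos(z)^(sqrt(2))


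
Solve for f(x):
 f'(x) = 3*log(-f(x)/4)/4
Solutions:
 -4*Integral(1/(log(-_y) - 2*log(2)), (_y, f(x)))/3 = C1 - x


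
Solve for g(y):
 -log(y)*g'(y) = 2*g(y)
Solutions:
 g(y) = C1*exp(-2*li(y))


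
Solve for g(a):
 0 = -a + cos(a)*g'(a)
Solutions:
 g(a) = C1 + Integral(a/cos(a), a)


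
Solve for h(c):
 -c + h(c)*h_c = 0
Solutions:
 h(c) = -sqrt(C1 + c^2)
 h(c) = sqrt(C1 + c^2)


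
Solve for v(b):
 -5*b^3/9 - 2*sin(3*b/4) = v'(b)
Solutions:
 v(b) = C1 - 5*b^4/36 + 8*cos(3*b/4)/3


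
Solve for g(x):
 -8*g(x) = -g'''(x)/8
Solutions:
 g(x) = C3*exp(4*x) + (C1*sin(2*sqrt(3)*x) + C2*cos(2*sqrt(3)*x))*exp(-2*x)


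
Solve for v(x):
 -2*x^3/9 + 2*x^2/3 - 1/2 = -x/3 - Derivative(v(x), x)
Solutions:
 v(x) = C1 + x^4/18 - 2*x^3/9 - x^2/6 + x/2


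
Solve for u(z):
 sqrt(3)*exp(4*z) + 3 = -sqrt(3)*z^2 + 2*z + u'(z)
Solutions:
 u(z) = C1 + sqrt(3)*z^3/3 - z^2 + 3*z + sqrt(3)*exp(4*z)/4


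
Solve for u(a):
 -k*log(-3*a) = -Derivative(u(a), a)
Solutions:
 u(a) = C1 + a*k*log(-a) + a*k*(-1 + log(3))


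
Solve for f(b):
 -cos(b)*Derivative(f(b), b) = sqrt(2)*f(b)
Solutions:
 f(b) = C1*(sin(b) - 1)^(sqrt(2)/2)/(sin(b) + 1)^(sqrt(2)/2)


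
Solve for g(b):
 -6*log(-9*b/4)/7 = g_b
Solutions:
 g(b) = C1 - 6*b*log(-b)/7 + 6*b*(-2*log(3) + 1 + 2*log(2))/7


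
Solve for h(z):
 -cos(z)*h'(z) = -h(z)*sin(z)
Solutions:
 h(z) = C1/cos(z)


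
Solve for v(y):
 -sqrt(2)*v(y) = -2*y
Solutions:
 v(y) = sqrt(2)*y


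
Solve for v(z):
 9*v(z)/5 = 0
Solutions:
 v(z) = 0


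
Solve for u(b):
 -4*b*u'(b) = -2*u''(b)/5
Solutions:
 u(b) = C1 + C2*erfi(sqrt(5)*b)


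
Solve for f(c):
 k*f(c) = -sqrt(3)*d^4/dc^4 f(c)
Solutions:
 f(c) = C1*exp(-3^(7/8)*c*(-k)^(1/4)/3) + C2*exp(3^(7/8)*c*(-k)^(1/4)/3) + C3*exp(-3^(7/8)*I*c*(-k)^(1/4)/3) + C4*exp(3^(7/8)*I*c*(-k)^(1/4)/3)


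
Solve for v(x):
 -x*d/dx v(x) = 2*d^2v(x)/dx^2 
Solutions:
 v(x) = C1 + C2*erf(x/2)


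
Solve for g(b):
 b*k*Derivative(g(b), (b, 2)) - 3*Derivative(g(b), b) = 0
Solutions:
 g(b) = C1 + b^(((re(k) + 3)*re(k) + im(k)^2)/(re(k)^2 + im(k)^2))*(C2*sin(3*log(b)*Abs(im(k))/(re(k)^2 + im(k)^2)) + C3*cos(3*log(b)*im(k)/(re(k)^2 + im(k)^2)))


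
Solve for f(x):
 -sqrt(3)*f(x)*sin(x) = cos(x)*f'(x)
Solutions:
 f(x) = C1*cos(x)^(sqrt(3))


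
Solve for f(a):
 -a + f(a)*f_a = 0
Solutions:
 f(a) = -sqrt(C1 + a^2)
 f(a) = sqrt(C1 + a^2)


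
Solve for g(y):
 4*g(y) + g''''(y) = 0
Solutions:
 g(y) = (C1*sin(y) + C2*cos(y))*exp(-y) + (C3*sin(y) + C4*cos(y))*exp(y)


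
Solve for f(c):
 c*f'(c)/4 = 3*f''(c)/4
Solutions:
 f(c) = C1 + C2*erfi(sqrt(6)*c/6)


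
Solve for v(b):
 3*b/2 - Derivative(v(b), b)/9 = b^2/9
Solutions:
 v(b) = C1 - b^3/3 + 27*b^2/4


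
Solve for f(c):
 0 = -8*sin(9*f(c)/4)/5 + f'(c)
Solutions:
 -8*c/5 + 2*log(cos(9*f(c)/4) - 1)/9 - 2*log(cos(9*f(c)/4) + 1)/9 = C1


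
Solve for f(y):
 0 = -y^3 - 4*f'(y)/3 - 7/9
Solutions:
 f(y) = C1 - 3*y^4/16 - 7*y/12


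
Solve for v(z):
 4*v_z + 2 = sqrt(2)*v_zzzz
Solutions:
 v(z) = C1 + C4*exp(sqrt(2)*z) - z/2 + (C2*sin(sqrt(6)*z/2) + C3*cos(sqrt(6)*z/2))*exp(-sqrt(2)*z/2)


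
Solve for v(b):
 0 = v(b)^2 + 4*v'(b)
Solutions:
 v(b) = 4/(C1 + b)


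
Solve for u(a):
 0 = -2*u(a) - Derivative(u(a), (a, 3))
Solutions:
 u(a) = C3*exp(-2^(1/3)*a) + (C1*sin(2^(1/3)*sqrt(3)*a/2) + C2*cos(2^(1/3)*sqrt(3)*a/2))*exp(2^(1/3)*a/2)


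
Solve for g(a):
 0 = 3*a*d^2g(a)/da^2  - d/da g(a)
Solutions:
 g(a) = C1 + C2*a^(4/3)


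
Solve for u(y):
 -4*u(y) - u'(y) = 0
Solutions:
 u(y) = C1*exp(-4*y)


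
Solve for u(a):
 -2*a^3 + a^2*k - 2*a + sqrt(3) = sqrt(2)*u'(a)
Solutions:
 u(a) = C1 - sqrt(2)*a^4/4 + sqrt(2)*a^3*k/6 - sqrt(2)*a^2/2 + sqrt(6)*a/2


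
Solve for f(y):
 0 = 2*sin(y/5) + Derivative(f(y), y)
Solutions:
 f(y) = C1 + 10*cos(y/5)


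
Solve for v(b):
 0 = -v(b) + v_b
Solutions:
 v(b) = C1*exp(b)


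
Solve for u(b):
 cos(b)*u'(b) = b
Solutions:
 u(b) = C1 + Integral(b/cos(b), b)


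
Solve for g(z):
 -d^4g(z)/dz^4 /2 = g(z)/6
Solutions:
 g(z) = (C1*sin(sqrt(2)*3^(3/4)*z/6) + C2*cos(sqrt(2)*3^(3/4)*z/6))*exp(-sqrt(2)*3^(3/4)*z/6) + (C3*sin(sqrt(2)*3^(3/4)*z/6) + C4*cos(sqrt(2)*3^(3/4)*z/6))*exp(sqrt(2)*3^(3/4)*z/6)


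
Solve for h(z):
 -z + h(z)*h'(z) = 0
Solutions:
 h(z) = -sqrt(C1 + z^2)
 h(z) = sqrt(C1 + z^2)


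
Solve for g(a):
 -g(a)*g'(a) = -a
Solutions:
 g(a) = -sqrt(C1 + a^2)
 g(a) = sqrt(C1 + a^2)


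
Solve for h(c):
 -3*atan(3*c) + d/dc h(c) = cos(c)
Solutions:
 h(c) = C1 + 3*c*atan(3*c) - log(9*c^2 + 1)/2 + sin(c)


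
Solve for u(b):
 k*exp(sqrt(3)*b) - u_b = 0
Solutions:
 u(b) = C1 + sqrt(3)*k*exp(sqrt(3)*b)/3


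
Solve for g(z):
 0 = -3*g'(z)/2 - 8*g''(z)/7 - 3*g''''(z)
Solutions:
 g(z) = C1 + C2*exp(-14^(1/3)*z*(-(1323 + sqrt(1807673))^(1/3) + 16*14^(1/3)/(1323 + sqrt(1807673))^(1/3))/84)*sin(14^(1/3)*sqrt(3)*z*(16*14^(1/3)/(1323 + sqrt(1807673))^(1/3) + (1323 + sqrt(1807673))^(1/3))/84) + C3*exp(-14^(1/3)*z*(-(1323 + sqrt(1807673))^(1/3) + 16*14^(1/3)/(1323 + sqrt(1807673))^(1/3))/84)*cos(14^(1/3)*sqrt(3)*z*(16*14^(1/3)/(1323 + sqrt(1807673))^(1/3) + (1323 + sqrt(1807673))^(1/3))/84) + C4*exp(14^(1/3)*z*(-(1323 + sqrt(1807673))^(1/3) + 16*14^(1/3)/(1323 + sqrt(1807673))^(1/3))/42)


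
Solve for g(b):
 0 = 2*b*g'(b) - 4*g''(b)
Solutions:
 g(b) = C1 + C2*erfi(b/2)


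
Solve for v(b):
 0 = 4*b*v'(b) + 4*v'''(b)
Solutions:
 v(b) = C1 + Integral(C2*airyai(-b) + C3*airybi(-b), b)


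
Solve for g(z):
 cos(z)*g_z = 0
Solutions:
 g(z) = C1


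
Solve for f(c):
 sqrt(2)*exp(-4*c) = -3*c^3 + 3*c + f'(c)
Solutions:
 f(c) = C1 + 3*c^4/4 - 3*c^2/2 - sqrt(2)*exp(-4*c)/4


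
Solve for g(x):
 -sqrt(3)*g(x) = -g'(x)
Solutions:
 g(x) = C1*exp(sqrt(3)*x)


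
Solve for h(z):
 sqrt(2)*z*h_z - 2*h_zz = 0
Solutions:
 h(z) = C1 + C2*erfi(2^(1/4)*z/2)


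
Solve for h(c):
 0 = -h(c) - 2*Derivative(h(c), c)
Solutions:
 h(c) = C1*exp(-c/2)


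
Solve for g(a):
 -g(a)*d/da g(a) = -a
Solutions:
 g(a) = -sqrt(C1 + a^2)
 g(a) = sqrt(C1 + a^2)


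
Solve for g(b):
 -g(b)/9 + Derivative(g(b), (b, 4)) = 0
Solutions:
 g(b) = C1*exp(-sqrt(3)*b/3) + C2*exp(sqrt(3)*b/3) + C3*sin(sqrt(3)*b/3) + C4*cos(sqrt(3)*b/3)


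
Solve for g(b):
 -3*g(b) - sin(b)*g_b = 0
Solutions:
 g(b) = C1*(cos(b) + 1)^(3/2)/(cos(b) - 1)^(3/2)


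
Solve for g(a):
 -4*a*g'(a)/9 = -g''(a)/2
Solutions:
 g(a) = C1 + C2*erfi(2*a/3)


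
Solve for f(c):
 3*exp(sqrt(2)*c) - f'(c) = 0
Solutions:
 f(c) = C1 + 3*sqrt(2)*exp(sqrt(2)*c)/2


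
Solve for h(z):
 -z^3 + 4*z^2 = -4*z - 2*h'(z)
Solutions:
 h(z) = C1 + z^4/8 - 2*z^3/3 - z^2


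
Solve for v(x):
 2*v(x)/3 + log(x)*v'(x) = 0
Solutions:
 v(x) = C1*exp(-2*li(x)/3)


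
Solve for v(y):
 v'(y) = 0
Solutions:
 v(y) = C1


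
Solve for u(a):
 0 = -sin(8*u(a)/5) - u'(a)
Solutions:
 a + 5*log(cos(8*u(a)/5) - 1)/16 - 5*log(cos(8*u(a)/5) + 1)/16 = C1


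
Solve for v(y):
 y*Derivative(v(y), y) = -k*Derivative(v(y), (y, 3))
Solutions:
 v(y) = C1 + Integral(C2*airyai(y*(-1/k)^(1/3)) + C3*airybi(y*(-1/k)^(1/3)), y)


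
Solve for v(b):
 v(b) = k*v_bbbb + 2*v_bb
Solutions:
 v(b) = C1*exp(-b*sqrt((-sqrt(k + 1) - 1)/k)) + C2*exp(b*sqrt((-sqrt(k + 1) - 1)/k)) + C3*exp(-b*sqrt((sqrt(k + 1) - 1)/k)) + C4*exp(b*sqrt((sqrt(k + 1) - 1)/k))


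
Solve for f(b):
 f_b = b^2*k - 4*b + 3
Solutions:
 f(b) = C1 + b^3*k/3 - 2*b^2 + 3*b


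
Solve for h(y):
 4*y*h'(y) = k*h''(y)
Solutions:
 h(y) = C1 + C2*erf(sqrt(2)*y*sqrt(-1/k))/sqrt(-1/k)


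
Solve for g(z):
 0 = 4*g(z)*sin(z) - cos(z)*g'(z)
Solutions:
 g(z) = C1/cos(z)^4


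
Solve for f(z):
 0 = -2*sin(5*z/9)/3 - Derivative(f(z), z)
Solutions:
 f(z) = C1 + 6*cos(5*z/9)/5


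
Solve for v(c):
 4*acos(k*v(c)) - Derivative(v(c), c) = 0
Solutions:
 Integral(1/acos(_y*k), (_y, v(c))) = C1 + 4*c


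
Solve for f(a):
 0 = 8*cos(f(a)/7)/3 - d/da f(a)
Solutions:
 -8*a/3 - 7*log(sin(f(a)/7) - 1)/2 + 7*log(sin(f(a)/7) + 1)/2 = C1


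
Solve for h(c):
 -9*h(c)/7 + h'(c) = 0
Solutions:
 h(c) = C1*exp(9*c/7)


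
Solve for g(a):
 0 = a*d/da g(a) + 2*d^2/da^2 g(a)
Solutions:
 g(a) = C1 + C2*erf(a/2)


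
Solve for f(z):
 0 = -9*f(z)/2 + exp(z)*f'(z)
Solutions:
 f(z) = C1*exp(-9*exp(-z)/2)


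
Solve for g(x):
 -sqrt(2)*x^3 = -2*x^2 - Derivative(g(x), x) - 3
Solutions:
 g(x) = C1 + sqrt(2)*x^4/4 - 2*x^3/3 - 3*x


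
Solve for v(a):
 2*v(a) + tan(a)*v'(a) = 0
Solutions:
 v(a) = C1/sin(a)^2


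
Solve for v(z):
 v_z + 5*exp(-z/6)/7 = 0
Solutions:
 v(z) = C1 + 30*exp(-z/6)/7


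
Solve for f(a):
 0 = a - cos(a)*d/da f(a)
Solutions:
 f(a) = C1 + Integral(a/cos(a), a)


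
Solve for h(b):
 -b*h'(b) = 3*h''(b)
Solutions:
 h(b) = C1 + C2*erf(sqrt(6)*b/6)


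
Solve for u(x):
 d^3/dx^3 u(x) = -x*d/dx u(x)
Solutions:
 u(x) = C1 + Integral(C2*airyai(-x) + C3*airybi(-x), x)


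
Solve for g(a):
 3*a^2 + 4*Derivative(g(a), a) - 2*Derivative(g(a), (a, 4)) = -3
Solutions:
 g(a) = C1 + C4*exp(2^(1/3)*a) - a^3/4 - 3*a/4 + (C2*sin(2^(1/3)*sqrt(3)*a/2) + C3*cos(2^(1/3)*sqrt(3)*a/2))*exp(-2^(1/3)*a/2)


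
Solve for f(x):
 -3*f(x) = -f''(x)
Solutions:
 f(x) = C1*exp(-sqrt(3)*x) + C2*exp(sqrt(3)*x)


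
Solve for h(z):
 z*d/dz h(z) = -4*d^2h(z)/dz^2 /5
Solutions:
 h(z) = C1 + C2*erf(sqrt(10)*z/4)


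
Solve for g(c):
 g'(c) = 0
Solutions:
 g(c) = C1


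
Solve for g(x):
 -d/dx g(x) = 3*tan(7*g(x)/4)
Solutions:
 g(x) = -4*asin(C1*exp(-21*x/4))/7 + 4*pi/7
 g(x) = 4*asin(C1*exp(-21*x/4))/7


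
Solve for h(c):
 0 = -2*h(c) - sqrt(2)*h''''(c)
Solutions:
 h(c) = (C1*sin(2^(5/8)*c/2) + C2*cos(2^(5/8)*c/2))*exp(-2^(5/8)*c/2) + (C3*sin(2^(5/8)*c/2) + C4*cos(2^(5/8)*c/2))*exp(2^(5/8)*c/2)


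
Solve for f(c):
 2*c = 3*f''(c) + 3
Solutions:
 f(c) = C1 + C2*c + c^3/9 - c^2/2


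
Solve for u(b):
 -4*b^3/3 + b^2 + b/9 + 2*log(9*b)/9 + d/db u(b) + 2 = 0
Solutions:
 u(b) = C1 + b^4/3 - b^3/3 - b^2/18 - 2*b*log(b)/9 - 16*b/9 - 4*b*log(3)/9


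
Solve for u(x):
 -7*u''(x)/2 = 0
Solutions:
 u(x) = C1 + C2*x


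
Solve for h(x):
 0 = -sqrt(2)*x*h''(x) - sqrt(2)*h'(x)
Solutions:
 h(x) = C1 + C2*log(x)


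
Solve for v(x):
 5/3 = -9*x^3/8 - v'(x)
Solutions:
 v(x) = C1 - 9*x^4/32 - 5*x/3


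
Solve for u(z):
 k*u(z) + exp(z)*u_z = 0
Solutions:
 u(z) = C1*exp(k*exp(-z))


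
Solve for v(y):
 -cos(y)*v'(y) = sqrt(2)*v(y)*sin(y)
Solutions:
 v(y) = C1*cos(y)^(sqrt(2))


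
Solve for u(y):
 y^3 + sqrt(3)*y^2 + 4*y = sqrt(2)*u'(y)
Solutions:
 u(y) = C1 + sqrt(2)*y^4/8 + sqrt(6)*y^3/6 + sqrt(2)*y^2


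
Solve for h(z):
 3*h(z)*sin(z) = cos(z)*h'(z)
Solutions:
 h(z) = C1/cos(z)^3


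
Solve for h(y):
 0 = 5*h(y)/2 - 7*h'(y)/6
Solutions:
 h(y) = C1*exp(15*y/7)


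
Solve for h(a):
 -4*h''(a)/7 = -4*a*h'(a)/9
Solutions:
 h(a) = C1 + C2*erfi(sqrt(14)*a/6)


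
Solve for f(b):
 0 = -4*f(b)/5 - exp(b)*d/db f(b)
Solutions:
 f(b) = C1*exp(4*exp(-b)/5)


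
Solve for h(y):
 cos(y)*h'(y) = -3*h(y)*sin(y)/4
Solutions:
 h(y) = C1*cos(y)^(3/4)


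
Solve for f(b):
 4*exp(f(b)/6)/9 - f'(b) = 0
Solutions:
 f(b) = 6*log(-1/(C1 + 4*b)) + 6*log(54)


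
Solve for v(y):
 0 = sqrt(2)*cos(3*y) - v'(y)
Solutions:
 v(y) = C1 + sqrt(2)*sin(3*y)/3


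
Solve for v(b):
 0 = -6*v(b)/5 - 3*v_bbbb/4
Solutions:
 v(b) = (C1*sin(2^(1/4)*5^(3/4)*b/5) + C2*cos(2^(1/4)*5^(3/4)*b/5))*exp(-2^(1/4)*5^(3/4)*b/5) + (C3*sin(2^(1/4)*5^(3/4)*b/5) + C4*cos(2^(1/4)*5^(3/4)*b/5))*exp(2^(1/4)*5^(3/4)*b/5)


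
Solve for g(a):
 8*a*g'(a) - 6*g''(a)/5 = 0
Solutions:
 g(a) = C1 + C2*erfi(sqrt(30)*a/3)


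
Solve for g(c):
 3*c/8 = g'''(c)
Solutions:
 g(c) = C1 + C2*c + C3*c^2 + c^4/64


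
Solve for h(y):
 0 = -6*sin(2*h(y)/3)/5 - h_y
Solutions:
 6*y/5 + 3*log(cos(2*h(y)/3) - 1)/4 - 3*log(cos(2*h(y)/3) + 1)/4 = C1


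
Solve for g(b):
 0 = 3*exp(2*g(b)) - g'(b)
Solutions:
 g(b) = log(-sqrt(-1/(C1 + 3*b))) - log(2)/2
 g(b) = log(-1/(C1 + 3*b))/2 - log(2)/2


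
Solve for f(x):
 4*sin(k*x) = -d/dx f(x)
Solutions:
 f(x) = C1 + 4*cos(k*x)/k


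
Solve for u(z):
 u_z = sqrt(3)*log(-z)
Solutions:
 u(z) = C1 + sqrt(3)*z*log(-z) - sqrt(3)*z


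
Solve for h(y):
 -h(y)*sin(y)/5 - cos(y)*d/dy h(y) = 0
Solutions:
 h(y) = C1*cos(y)^(1/5)


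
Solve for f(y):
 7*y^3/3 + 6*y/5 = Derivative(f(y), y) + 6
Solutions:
 f(y) = C1 + 7*y^4/12 + 3*y^2/5 - 6*y


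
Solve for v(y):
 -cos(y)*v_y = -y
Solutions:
 v(y) = C1 + Integral(y/cos(y), y)


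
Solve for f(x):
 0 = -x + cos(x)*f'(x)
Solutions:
 f(x) = C1 + Integral(x/cos(x), x)


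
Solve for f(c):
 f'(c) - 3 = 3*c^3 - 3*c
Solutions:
 f(c) = C1 + 3*c^4/4 - 3*c^2/2 + 3*c


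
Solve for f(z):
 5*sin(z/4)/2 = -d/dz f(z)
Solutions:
 f(z) = C1 + 10*cos(z/4)


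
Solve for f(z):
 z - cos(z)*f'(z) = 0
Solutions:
 f(z) = C1 + Integral(z/cos(z), z)


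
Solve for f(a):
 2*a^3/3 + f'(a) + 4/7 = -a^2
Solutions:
 f(a) = C1 - a^4/6 - a^3/3 - 4*a/7


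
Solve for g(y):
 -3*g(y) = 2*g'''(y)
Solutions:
 g(y) = C3*exp(-2^(2/3)*3^(1/3)*y/2) + (C1*sin(2^(2/3)*3^(5/6)*y/4) + C2*cos(2^(2/3)*3^(5/6)*y/4))*exp(2^(2/3)*3^(1/3)*y/4)


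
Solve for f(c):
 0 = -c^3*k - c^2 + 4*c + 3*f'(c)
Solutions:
 f(c) = C1 + c^4*k/12 + c^3/9 - 2*c^2/3


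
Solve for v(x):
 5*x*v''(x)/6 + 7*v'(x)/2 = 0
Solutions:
 v(x) = C1 + C2/x^(16/5)


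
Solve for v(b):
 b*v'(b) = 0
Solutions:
 v(b) = C1


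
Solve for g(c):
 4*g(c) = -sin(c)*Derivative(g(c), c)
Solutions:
 g(c) = C1*(cos(c)^2 + 2*cos(c) + 1)/(cos(c)^2 - 2*cos(c) + 1)


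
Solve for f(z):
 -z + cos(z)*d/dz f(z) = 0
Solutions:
 f(z) = C1 + Integral(z/cos(z), z)


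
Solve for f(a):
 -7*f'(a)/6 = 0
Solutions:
 f(a) = C1


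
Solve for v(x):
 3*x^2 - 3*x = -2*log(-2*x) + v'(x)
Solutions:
 v(x) = C1 + x^3 - 3*x^2/2 + 2*x*log(-x) + 2*x*(-1 + log(2))


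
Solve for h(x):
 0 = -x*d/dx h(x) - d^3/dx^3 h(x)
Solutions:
 h(x) = C1 + Integral(C2*airyai(-x) + C3*airybi(-x), x)


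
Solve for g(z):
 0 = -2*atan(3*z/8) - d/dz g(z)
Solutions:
 g(z) = C1 - 2*z*atan(3*z/8) + 8*log(9*z^2 + 64)/3


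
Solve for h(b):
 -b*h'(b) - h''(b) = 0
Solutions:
 h(b) = C1 + C2*erf(sqrt(2)*b/2)


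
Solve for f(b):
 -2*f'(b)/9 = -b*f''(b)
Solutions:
 f(b) = C1 + C2*b^(11/9)


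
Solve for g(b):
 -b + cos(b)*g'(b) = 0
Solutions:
 g(b) = C1 + Integral(b/cos(b), b)


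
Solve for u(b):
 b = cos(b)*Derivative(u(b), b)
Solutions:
 u(b) = C1 + Integral(b/cos(b), b)


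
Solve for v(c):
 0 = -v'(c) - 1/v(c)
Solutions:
 v(c) = -sqrt(C1 - 2*c)
 v(c) = sqrt(C1 - 2*c)


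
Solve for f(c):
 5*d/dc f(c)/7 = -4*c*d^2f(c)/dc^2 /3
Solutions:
 f(c) = C1 + C2*c^(13/28)


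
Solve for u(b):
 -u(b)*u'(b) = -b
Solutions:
 u(b) = -sqrt(C1 + b^2)
 u(b) = sqrt(C1 + b^2)


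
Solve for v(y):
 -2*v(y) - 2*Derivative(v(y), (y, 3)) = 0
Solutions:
 v(y) = C3*exp(-y) + (C1*sin(sqrt(3)*y/2) + C2*cos(sqrt(3)*y/2))*exp(y/2)


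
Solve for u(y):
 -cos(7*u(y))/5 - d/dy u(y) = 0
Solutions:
 y/5 - log(sin(7*u(y)) - 1)/14 + log(sin(7*u(y)) + 1)/14 = C1


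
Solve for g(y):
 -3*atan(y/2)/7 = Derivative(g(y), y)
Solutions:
 g(y) = C1 - 3*y*atan(y/2)/7 + 3*log(y^2 + 4)/7


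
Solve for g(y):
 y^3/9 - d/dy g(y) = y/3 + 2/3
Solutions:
 g(y) = C1 + y^4/36 - y^2/6 - 2*y/3


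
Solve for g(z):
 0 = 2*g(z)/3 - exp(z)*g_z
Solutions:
 g(z) = C1*exp(-2*exp(-z)/3)


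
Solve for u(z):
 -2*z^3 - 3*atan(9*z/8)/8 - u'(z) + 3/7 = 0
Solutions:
 u(z) = C1 - z^4/2 - 3*z*atan(9*z/8)/8 + 3*z/7 + log(81*z^2 + 64)/6


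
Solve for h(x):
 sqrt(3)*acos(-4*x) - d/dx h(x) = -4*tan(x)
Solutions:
 h(x) = C1 + sqrt(3)*(x*acos(-4*x) + sqrt(1 - 16*x^2)/4) - 4*log(cos(x))


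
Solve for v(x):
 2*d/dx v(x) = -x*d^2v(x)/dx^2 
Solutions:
 v(x) = C1 + C2/x


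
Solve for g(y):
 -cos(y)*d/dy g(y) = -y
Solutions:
 g(y) = C1 + Integral(y/cos(y), y)


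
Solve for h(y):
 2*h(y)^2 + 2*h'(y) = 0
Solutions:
 h(y) = 1/(C1 + y)


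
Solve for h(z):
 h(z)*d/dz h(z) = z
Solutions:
 h(z) = -sqrt(C1 + z^2)
 h(z) = sqrt(C1 + z^2)


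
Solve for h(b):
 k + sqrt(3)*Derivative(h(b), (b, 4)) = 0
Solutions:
 h(b) = C1 + C2*b + C3*b^2 + C4*b^3 - sqrt(3)*b^4*k/72


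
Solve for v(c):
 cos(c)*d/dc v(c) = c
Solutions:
 v(c) = C1 + Integral(c/cos(c), c)


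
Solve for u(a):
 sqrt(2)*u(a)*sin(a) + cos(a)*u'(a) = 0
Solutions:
 u(a) = C1*cos(a)^(sqrt(2))


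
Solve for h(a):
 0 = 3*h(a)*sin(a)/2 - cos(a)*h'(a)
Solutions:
 h(a) = C1/cos(a)^(3/2)


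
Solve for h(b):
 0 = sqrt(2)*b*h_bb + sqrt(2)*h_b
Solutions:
 h(b) = C1 + C2*log(b)


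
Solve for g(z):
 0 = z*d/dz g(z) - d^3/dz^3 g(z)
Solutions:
 g(z) = C1 + Integral(C2*airyai(z) + C3*airybi(z), z)


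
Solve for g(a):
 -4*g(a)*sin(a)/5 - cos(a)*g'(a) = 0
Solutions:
 g(a) = C1*cos(a)^(4/5)


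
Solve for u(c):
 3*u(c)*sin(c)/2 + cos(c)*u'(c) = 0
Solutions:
 u(c) = C1*cos(c)^(3/2)


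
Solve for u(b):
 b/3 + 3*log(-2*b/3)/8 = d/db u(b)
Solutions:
 u(b) = C1 + b^2/6 + 3*b*log(-b)/8 + 3*b*(-log(3) - 1 + log(2))/8


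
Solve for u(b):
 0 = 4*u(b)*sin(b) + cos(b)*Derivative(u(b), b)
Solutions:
 u(b) = C1*cos(b)^4


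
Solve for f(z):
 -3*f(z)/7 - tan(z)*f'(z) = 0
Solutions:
 f(z) = C1/sin(z)^(3/7)


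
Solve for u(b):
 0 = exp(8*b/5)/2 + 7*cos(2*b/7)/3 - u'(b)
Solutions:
 u(b) = C1 + 5*exp(8*b/5)/16 + 49*sin(2*b/7)/6


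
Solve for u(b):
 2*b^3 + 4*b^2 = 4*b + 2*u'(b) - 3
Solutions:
 u(b) = C1 + b^4/4 + 2*b^3/3 - b^2 + 3*b/2


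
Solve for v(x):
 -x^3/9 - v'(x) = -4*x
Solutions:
 v(x) = C1 - x^4/36 + 2*x^2


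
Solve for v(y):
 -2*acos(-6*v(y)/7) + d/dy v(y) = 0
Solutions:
 Integral(1/acos(-6*_y/7), (_y, v(y))) = C1 + 2*y


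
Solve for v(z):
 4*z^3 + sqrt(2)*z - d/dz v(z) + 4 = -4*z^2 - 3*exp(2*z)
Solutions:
 v(z) = C1 + z^4 + 4*z^3/3 + sqrt(2)*z^2/2 + 4*z + 3*exp(2*z)/2


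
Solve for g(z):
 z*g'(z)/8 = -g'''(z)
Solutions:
 g(z) = C1 + Integral(C2*airyai(-z/2) + C3*airybi(-z/2), z)


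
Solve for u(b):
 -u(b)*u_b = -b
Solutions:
 u(b) = -sqrt(C1 + b^2)
 u(b) = sqrt(C1 + b^2)


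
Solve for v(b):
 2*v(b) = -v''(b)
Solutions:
 v(b) = C1*sin(sqrt(2)*b) + C2*cos(sqrt(2)*b)


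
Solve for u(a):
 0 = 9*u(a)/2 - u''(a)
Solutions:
 u(a) = C1*exp(-3*sqrt(2)*a/2) + C2*exp(3*sqrt(2)*a/2)


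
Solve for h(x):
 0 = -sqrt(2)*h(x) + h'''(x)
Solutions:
 h(x) = C3*exp(2^(1/6)*x) + (C1*sin(2^(1/6)*sqrt(3)*x/2) + C2*cos(2^(1/6)*sqrt(3)*x/2))*exp(-2^(1/6)*x/2)


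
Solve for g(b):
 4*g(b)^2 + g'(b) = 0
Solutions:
 g(b) = 1/(C1 + 4*b)


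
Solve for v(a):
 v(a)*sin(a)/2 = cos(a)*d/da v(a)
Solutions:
 v(a) = C1/sqrt(cos(a))


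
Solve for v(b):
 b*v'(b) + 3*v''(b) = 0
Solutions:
 v(b) = C1 + C2*erf(sqrt(6)*b/6)


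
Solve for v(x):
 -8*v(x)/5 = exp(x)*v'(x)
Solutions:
 v(x) = C1*exp(8*exp(-x)/5)


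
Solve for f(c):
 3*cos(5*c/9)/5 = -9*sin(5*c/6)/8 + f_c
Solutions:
 f(c) = C1 + 27*sin(5*c/9)/25 - 27*cos(5*c/6)/20


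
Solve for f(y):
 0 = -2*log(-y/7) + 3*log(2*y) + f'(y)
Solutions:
 f(y) = C1 - y*log(y) + y*(-log(392) + 1 + 2*I*pi)


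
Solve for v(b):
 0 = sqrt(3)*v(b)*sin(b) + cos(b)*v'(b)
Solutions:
 v(b) = C1*cos(b)^(sqrt(3))


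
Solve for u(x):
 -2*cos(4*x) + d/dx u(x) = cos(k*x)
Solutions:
 u(x) = C1 + sin(4*x)/2 + sin(k*x)/k


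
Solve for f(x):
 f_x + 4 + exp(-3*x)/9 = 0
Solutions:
 f(x) = C1 - 4*x + exp(-3*x)/27


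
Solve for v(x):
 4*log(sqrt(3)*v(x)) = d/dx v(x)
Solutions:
 -Integral(1/(2*log(_y) + log(3)), (_y, v(x)))/2 = C1 - x


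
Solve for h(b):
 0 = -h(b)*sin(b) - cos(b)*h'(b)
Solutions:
 h(b) = C1*cos(b)


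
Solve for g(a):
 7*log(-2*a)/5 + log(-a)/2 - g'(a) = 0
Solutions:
 g(a) = C1 + 19*a*log(-a)/10 + a*(-19 + 14*log(2))/10


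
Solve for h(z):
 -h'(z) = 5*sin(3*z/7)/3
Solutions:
 h(z) = C1 + 35*cos(3*z/7)/9


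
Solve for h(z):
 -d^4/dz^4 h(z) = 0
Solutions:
 h(z) = C1 + C2*z + C3*z^2 + C4*z^3


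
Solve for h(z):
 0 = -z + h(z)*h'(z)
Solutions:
 h(z) = -sqrt(C1 + z^2)
 h(z) = sqrt(C1 + z^2)


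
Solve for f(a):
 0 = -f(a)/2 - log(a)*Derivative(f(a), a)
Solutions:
 f(a) = C1*exp(-li(a)/2)


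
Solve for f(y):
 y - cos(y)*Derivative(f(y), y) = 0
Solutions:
 f(y) = C1 + Integral(y/cos(y), y)


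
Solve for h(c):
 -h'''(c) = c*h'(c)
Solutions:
 h(c) = C1 + Integral(C2*airyai(-c) + C3*airybi(-c), c)


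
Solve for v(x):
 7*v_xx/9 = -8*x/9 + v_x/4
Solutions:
 v(x) = C1 + C2*exp(9*x/28) + 16*x^2/9 + 896*x/81


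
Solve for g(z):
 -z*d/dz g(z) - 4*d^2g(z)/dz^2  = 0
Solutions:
 g(z) = C1 + C2*erf(sqrt(2)*z/4)


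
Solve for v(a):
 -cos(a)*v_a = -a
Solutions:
 v(a) = C1 + Integral(a/cos(a), a)


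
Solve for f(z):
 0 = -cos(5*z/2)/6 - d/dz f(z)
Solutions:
 f(z) = C1 - sin(5*z/2)/15


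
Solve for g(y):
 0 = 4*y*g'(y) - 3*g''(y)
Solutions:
 g(y) = C1 + C2*erfi(sqrt(6)*y/3)


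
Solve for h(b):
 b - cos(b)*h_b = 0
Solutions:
 h(b) = C1 + Integral(b/cos(b), b)


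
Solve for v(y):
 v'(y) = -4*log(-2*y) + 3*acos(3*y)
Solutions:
 v(y) = C1 - 4*y*log(-y) + 3*y*acos(3*y) - 4*y*log(2) + 4*y - sqrt(1 - 9*y^2)


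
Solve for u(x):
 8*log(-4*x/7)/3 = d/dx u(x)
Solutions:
 u(x) = C1 + 8*x*log(-x)/3 + 8*x*(-log(7) - 1 + 2*log(2))/3


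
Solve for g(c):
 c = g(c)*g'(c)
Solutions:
 g(c) = -sqrt(C1 + c^2)
 g(c) = sqrt(C1 + c^2)


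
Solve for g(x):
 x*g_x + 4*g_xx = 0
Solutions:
 g(x) = C1 + C2*erf(sqrt(2)*x/4)


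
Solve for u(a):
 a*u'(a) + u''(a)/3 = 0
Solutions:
 u(a) = C1 + C2*erf(sqrt(6)*a/2)


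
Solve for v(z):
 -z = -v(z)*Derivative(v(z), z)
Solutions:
 v(z) = -sqrt(C1 + z^2)
 v(z) = sqrt(C1 + z^2)


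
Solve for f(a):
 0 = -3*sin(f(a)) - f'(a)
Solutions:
 f(a) = -acos((-C1 - exp(6*a))/(C1 - exp(6*a))) + 2*pi
 f(a) = acos((-C1 - exp(6*a))/(C1 - exp(6*a)))


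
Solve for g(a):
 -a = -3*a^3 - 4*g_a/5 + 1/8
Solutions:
 g(a) = C1 - 15*a^4/16 + 5*a^2/8 + 5*a/32


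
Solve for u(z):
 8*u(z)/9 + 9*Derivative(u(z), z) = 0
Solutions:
 u(z) = C1*exp(-8*z/81)


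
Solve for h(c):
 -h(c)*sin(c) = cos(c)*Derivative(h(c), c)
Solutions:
 h(c) = C1*cos(c)


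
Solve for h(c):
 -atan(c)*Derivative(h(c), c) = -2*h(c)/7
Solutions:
 h(c) = C1*exp(2*Integral(1/atan(c), c)/7)


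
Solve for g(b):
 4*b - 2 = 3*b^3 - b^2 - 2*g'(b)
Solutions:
 g(b) = C1 + 3*b^4/8 - b^3/6 - b^2 + b


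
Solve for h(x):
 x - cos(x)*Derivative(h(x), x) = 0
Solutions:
 h(x) = C1 + Integral(x/cos(x), x)


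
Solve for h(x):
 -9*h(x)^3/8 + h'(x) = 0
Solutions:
 h(x) = -2*sqrt(-1/(C1 + 9*x))
 h(x) = 2*sqrt(-1/(C1 + 9*x))


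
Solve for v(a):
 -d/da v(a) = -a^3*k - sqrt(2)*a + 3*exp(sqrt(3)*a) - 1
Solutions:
 v(a) = C1 + a^4*k/4 + sqrt(2)*a^2/2 + a - sqrt(3)*exp(sqrt(3)*a)


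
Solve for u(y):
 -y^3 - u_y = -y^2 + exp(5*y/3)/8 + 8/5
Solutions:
 u(y) = C1 - y^4/4 + y^3/3 - 8*y/5 - 3*exp(5*y/3)/40


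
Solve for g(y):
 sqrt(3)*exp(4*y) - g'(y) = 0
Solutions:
 g(y) = C1 + sqrt(3)*exp(4*y)/4


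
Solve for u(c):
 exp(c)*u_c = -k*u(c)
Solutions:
 u(c) = C1*exp(k*exp(-c))


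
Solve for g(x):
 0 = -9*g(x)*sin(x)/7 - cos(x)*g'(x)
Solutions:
 g(x) = C1*cos(x)^(9/7)


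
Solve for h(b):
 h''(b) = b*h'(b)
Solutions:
 h(b) = C1 + C2*erfi(sqrt(2)*b/2)


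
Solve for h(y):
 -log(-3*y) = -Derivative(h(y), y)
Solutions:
 h(y) = C1 + y*log(-y) + y*(-1 + log(3))


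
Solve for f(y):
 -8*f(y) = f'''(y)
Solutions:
 f(y) = C3*exp(-2*y) + (C1*sin(sqrt(3)*y) + C2*cos(sqrt(3)*y))*exp(y)


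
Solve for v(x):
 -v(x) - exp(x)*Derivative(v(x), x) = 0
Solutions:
 v(x) = C1*exp(exp(-x))


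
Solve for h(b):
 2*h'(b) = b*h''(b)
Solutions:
 h(b) = C1 + C2*b^3


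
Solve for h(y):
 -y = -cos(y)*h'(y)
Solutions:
 h(y) = C1 + Integral(y/cos(y), y)


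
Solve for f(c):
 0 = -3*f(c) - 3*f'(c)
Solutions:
 f(c) = C1*exp(-c)


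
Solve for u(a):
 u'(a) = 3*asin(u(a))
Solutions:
 Integral(1/asin(_y), (_y, u(a))) = C1 + 3*a


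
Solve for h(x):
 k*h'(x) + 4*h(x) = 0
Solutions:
 h(x) = C1*exp(-4*x/k)


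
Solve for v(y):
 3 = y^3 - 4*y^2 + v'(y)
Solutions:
 v(y) = C1 - y^4/4 + 4*y^3/3 + 3*y


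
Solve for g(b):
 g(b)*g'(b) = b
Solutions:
 g(b) = -sqrt(C1 + b^2)
 g(b) = sqrt(C1 + b^2)


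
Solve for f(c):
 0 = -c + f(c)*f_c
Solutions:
 f(c) = -sqrt(C1 + c^2)
 f(c) = sqrt(C1 + c^2)


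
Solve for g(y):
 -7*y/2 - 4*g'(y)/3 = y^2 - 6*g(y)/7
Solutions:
 g(y) = C1*exp(9*y/14) + 7*y^2/6 + 833*y/108 + 5831/486


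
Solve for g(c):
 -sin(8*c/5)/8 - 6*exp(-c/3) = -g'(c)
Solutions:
 g(c) = C1 - 5*cos(8*c/5)/64 - 18*exp(-c/3)


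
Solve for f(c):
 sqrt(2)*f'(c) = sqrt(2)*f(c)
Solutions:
 f(c) = C1*exp(c)
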